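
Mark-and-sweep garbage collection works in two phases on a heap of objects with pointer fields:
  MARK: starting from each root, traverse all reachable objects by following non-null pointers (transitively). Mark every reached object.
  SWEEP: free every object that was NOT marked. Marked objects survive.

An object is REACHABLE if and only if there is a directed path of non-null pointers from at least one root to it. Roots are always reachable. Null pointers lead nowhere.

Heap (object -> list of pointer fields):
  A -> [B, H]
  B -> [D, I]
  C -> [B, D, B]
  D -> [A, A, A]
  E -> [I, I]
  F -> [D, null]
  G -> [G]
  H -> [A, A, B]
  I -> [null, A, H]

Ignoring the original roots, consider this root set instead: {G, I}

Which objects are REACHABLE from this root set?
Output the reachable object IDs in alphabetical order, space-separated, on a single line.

Answer: A B D G H I

Derivation:
Roots: G I
Mark G: refs=G, marked=G
Mark I: refs=null A H, marked=G I
Mark A: refs=B H, marked=A G I
Mark H: refs=A A B, marked=A G H I
Mark B: refs=D I, marked=A B G H I
Mark D: refs=A A A, marked=A B D G H I
Unmarked (collected): C E F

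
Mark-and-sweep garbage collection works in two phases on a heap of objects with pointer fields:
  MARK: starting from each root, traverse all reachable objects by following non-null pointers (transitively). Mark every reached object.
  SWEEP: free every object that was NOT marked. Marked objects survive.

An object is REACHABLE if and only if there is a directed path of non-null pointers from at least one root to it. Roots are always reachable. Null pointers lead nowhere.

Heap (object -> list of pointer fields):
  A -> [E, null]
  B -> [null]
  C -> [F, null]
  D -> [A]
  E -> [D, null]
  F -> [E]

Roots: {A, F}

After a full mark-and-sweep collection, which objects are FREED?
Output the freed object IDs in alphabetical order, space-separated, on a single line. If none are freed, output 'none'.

Answer: B C

Derivation:
Roots: A F
Mark A: refs=E null, marked=A
Mark F: refs=E, marked=A F
Mark E: refs=D null, marked=A E F
Mark D: refs=A, marked=A D E F
Unmarked (collected): B C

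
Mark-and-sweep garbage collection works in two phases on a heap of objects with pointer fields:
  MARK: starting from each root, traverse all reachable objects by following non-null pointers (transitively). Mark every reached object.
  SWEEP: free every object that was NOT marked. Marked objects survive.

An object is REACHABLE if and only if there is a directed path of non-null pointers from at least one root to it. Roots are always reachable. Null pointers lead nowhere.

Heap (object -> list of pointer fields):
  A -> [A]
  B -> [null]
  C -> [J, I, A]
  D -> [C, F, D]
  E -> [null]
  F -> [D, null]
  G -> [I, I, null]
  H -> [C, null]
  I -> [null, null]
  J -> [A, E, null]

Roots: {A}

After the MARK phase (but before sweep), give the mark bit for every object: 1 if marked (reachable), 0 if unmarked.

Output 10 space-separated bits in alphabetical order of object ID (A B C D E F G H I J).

Roots: A
Mark A: refs=A, marked=A
Unmarked (collected): B C D E F G H I J

Answer: 1 0 0 0 0 0 0 0 0 0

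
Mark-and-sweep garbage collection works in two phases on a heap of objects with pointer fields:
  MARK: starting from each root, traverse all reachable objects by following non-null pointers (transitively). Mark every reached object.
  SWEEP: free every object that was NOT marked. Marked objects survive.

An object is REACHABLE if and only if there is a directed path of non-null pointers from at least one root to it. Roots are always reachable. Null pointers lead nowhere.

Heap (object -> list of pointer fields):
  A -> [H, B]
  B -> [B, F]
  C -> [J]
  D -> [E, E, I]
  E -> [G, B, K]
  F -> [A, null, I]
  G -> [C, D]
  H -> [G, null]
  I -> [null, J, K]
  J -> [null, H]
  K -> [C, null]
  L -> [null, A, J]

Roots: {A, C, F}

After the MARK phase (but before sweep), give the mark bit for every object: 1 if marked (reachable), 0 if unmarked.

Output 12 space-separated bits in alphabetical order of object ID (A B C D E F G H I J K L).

Roots: A C F
Mark A: refs=H B, marked=A
Mark C: refs=J, marked=A C
Mark F: refs=A null I, marked=A C F
Mark H: refs=G null, marked=A C F H
Mark B: refs=B F, marked=A B C F H
Mark J: refs=null H, marked=A B C F H J
Mark I: refs=null J K, marked=A B C F H I J
Mark G: refs=C D, marked=A B C F G H I J
Mark K: refs=C null, marked=A B C F G H I J K
Mark D: refs=E E I, marked=A B C D F G H I J K
Mark E: refs=G B K, marked=A B C D E F G H I J K
Unmarked (collected): L

Answer: 1 1 1 1 1 1 1 1 1 1 1 0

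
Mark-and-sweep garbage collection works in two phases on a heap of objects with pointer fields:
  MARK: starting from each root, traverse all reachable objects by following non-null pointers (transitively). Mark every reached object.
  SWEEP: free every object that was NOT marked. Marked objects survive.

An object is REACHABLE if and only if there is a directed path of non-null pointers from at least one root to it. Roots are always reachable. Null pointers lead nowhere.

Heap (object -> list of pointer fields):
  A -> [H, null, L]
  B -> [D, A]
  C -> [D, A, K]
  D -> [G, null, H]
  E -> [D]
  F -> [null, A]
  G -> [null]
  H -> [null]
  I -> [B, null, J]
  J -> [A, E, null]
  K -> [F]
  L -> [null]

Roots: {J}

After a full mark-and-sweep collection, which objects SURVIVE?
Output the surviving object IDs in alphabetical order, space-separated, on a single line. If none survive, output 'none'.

Roots: J
Mark J: refs=A E null, marked=J
Mark A: refs=H null L, marked=A J
Mark E: refs=D, marked=A E J
Mark H: refs=null, marked=A E H J
Mark L: refs=null, marked=A E H J L
Mark D: refs=G null H, marked=A D E H J L
Mark G: refs=null, marked=A D E G H J L
Unmarked (collected): B C F I K

Answer: A D E G H J L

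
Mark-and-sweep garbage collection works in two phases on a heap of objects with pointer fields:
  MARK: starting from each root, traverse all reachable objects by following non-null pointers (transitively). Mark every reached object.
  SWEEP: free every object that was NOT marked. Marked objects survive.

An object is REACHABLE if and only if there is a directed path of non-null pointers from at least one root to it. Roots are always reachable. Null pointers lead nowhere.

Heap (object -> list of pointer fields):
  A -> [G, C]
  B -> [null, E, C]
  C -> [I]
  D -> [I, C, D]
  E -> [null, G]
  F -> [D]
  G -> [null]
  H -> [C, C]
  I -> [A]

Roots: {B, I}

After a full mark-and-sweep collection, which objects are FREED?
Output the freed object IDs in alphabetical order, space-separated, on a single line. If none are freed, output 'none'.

Roots: B I
Mark B: refs=null E C, marked=B
Mark I: refs=A, marked=B I
Mark E: refs=null G, marked=B E I
Mark C: refs=I, marked=B C E I
Mark A: refs=G C, marked=A B C E I
Mark G: refs=null, marked=A B C E G I
Unmarked (collected): D F H

Answer: D F H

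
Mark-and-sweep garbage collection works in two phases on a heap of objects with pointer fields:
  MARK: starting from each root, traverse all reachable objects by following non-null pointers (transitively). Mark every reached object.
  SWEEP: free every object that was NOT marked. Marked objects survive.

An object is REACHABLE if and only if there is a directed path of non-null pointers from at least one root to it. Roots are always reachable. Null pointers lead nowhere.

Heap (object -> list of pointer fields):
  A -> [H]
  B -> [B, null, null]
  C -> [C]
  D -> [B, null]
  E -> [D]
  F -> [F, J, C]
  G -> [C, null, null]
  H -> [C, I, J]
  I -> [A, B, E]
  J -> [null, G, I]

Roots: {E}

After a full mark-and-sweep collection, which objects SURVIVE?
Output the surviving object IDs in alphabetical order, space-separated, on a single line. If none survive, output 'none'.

Roots: E
Mark E: refs=D, marked=E
Mark D: refs=B null, marked=D E
Mark B: refs=B null null, marked=B D E
Unmarked (collected): A C F G H I J

Answer: B D E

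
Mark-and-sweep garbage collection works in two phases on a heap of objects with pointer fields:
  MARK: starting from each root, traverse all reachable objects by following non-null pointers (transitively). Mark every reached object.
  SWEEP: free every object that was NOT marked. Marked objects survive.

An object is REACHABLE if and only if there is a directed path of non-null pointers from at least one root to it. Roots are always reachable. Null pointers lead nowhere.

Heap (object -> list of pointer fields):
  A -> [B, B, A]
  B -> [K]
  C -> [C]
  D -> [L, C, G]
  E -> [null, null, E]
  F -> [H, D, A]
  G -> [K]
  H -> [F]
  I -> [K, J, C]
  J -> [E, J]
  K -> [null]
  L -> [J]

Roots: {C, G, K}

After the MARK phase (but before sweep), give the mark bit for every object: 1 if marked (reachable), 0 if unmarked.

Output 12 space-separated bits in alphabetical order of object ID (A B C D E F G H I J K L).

Answer: 0 0 1 0 0 0 1 0 0 0 1 0

Derivation:
Roots: C G K
Mark C: refs=C, marked=C
Mark G: refs=K, marked=C G
Mark K: refs=null, marked=C G K
Unmarked (collected): A B D E F H I J L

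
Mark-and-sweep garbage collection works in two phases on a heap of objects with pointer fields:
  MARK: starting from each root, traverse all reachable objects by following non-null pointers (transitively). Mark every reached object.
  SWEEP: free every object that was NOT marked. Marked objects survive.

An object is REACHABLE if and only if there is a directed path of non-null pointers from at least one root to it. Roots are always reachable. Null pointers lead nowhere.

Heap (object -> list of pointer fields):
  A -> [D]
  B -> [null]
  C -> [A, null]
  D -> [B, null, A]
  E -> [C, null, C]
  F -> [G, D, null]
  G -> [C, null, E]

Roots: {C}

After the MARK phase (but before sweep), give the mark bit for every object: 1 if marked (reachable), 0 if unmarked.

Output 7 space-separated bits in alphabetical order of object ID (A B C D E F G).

Roots: C
Mark C: refs=A null, marked=C
Mark A: refs=D, marked=A C
Mark D: refs=B null A, marked=A C D
Mark B: refs=null, marked=A B C D
Unmarked (collected): E F G

Answer: 1 1 1 1 0 0 0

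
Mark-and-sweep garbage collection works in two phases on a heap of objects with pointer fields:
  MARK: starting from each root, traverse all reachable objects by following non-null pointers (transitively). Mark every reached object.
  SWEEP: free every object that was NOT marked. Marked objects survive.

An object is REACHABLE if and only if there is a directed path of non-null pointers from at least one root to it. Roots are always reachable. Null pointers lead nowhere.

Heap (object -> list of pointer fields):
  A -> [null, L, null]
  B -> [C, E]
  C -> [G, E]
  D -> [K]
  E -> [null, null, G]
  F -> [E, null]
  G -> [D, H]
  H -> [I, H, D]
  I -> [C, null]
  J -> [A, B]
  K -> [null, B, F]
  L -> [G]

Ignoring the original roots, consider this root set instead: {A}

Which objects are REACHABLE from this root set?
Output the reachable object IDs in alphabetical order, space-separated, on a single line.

Answer: A B C D E F G H I K L

Derivation:
Roots: A
Mark A: refs=null L null, marked=A
Mark L: refs=G, marked=A L
Mark G: refs=D H, marked=A G L
Mark D: refs=K, marked=A D G L
Mark H: refs=I H D, marked=A D G H L
Mark K: refs=null B F, marked=A D G H K L
Mark I: refs=C null, marked=A D G H I K L
Mark B: refs=C E, marked=A B D G H I K L
Mark F: refs=E null, marked=A B D F G H I K L
Mark C: refs=G E, marked=A B C D F G H I K L
Mark E: refs=null null G, marked=A B C D E F G H I K L
Unmarked (collected): J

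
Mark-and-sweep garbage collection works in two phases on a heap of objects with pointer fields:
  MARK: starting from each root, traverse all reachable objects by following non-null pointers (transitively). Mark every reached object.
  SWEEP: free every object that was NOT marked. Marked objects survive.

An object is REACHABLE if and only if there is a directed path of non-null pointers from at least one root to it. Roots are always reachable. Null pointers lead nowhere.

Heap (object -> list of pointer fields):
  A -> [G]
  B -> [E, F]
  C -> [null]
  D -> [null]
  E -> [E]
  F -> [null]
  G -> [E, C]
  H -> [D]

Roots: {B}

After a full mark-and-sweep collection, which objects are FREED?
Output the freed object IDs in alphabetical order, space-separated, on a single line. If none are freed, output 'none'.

Answer: A C D G H

Derivation:
Roots: B
Mark B: refs=E F, marked=B
Mark E: refs=E, marked=B E
Mark F: refs=null, marked=B E F
Unmarked (collected): A C D G H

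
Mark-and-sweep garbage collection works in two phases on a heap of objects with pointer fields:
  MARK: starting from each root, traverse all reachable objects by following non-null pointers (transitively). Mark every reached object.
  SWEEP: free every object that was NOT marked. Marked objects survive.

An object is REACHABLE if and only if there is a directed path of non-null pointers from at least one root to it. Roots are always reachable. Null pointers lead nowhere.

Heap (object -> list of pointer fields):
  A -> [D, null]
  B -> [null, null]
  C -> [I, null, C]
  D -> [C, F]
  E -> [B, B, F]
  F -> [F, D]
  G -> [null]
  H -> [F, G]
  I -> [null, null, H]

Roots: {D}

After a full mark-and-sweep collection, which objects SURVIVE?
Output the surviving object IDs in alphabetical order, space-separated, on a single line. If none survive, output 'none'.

Roots: D
Mark D: refs=C F, marked=D
Mark C: refs=I null C, marked=C D
Mark F: refs=F D, marked=C D F
Mark I: refs=null null H, marked=C D F I
Mark H: refs=F G, marked=C D F H I
Mark G: refs=null, marked=C D F G H I
Unmarked (collected): A B E

Answer: C D F G H I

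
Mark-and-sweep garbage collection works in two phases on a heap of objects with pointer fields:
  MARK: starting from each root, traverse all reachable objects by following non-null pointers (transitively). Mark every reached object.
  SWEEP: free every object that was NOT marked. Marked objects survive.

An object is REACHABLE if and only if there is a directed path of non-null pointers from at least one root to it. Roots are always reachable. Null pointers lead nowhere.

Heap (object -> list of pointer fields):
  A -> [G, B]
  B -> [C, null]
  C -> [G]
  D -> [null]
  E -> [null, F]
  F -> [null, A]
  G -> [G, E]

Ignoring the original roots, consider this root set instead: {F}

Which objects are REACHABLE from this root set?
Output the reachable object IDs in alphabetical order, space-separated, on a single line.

Roots: F
Mark F: refs=null A, marked=F
Mark A: refs=G B, marked=A F
Mark G: refs=G E, marked=A F G
Mark B: refs=C null, marked=A B F G
Mark E: refs=null F, marked=A B E F G
Mark C: refs=G, marked=A B C E F G
Unmarked (collected): D

Answer: A B C E F G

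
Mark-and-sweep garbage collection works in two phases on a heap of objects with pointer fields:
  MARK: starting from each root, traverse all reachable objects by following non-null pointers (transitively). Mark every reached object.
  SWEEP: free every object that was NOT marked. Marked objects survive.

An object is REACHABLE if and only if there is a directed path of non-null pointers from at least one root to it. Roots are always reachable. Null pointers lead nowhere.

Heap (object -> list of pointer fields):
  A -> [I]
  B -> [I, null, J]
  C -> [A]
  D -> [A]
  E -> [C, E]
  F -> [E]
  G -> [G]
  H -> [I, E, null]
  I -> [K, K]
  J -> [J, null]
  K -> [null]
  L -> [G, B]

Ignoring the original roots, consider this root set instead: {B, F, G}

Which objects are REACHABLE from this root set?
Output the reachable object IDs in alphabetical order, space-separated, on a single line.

Roots: B F G
Mark B: refs=I null J, marked=B
Mark F: refs=E, marked=B F
Mark G: refs=G, marked=B F G
Mark I: refs=K K, marked=B F G I
Mark J: refs=J null, marked=B F G I J
Mark E: refs=C E, marked=B E F G I J
Mark K: refs=null, marked=B E F G I J K
Mark C: refs=A, marked=B C E F G I J K
Mark A: refs=I, marked=A B C E F G I J K
Unmarked (collected): D H L

Answer: A B C E F G I J K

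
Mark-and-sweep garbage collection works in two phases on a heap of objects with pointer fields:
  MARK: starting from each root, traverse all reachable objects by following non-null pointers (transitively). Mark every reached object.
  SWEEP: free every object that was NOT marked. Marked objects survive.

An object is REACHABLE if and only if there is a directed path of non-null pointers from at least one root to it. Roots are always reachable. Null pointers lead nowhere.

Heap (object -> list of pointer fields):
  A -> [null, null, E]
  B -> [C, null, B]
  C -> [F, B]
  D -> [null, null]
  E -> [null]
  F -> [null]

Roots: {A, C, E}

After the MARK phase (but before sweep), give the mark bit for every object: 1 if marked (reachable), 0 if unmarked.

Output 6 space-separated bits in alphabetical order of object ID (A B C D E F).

Roots: A C E
Mark A: refs=null null E, marked=A
Mark C: refs=F B, marked=A C
Mark E: refs=null, marked=A C E
Mark F: refs=null, marked=A C E F
Mark B: refs=C null B, marked=A B C E F
Unmarked (collected): D

Answer: 1 1 1 0 1 1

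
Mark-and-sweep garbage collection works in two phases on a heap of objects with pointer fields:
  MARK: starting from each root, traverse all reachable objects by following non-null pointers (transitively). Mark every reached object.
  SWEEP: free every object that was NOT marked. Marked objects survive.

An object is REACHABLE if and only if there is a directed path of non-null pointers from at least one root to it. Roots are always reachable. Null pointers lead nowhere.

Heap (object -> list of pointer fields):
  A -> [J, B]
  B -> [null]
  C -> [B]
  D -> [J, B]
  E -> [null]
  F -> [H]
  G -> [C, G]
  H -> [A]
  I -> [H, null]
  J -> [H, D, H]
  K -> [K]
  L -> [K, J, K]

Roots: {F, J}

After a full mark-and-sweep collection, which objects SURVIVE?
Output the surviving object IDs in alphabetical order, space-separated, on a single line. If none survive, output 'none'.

Answer: A B D F H J

Derivation:
Roots: F J
Mark F: refs=H, marked=F
Mark J: refs=H D H, marked=F J
Mark H: refs=A, marked=F H J
Mark D: refs=J B, marked=D F H J
Mark A: refs=J B, marked=A D F H J
Mark B: refs=null, marked=A B D F H J
Unmarked (collected): C E G I K L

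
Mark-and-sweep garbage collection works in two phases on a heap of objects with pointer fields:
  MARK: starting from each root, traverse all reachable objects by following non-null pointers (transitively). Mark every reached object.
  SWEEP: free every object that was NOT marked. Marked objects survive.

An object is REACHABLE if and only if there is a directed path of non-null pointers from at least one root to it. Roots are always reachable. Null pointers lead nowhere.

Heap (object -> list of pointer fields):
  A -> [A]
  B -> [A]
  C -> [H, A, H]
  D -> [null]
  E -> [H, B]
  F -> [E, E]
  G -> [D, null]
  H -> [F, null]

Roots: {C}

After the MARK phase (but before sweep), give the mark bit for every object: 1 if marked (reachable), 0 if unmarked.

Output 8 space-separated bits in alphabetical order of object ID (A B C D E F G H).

Answer: 1 1 1 0 1 1 0 1

Derivation:
Roots: C
Mark C: refs=H A H, marked=C
Mark H: refs=F null, marked=C H
Mark A: refs=A, marked=A C H
Mark F: refs=E E, marked=A C F H
Mark E: refs=H B, marked=A C E F H
Mark B: refs=A, marked=A B C E F H
Unmarked (collected): D G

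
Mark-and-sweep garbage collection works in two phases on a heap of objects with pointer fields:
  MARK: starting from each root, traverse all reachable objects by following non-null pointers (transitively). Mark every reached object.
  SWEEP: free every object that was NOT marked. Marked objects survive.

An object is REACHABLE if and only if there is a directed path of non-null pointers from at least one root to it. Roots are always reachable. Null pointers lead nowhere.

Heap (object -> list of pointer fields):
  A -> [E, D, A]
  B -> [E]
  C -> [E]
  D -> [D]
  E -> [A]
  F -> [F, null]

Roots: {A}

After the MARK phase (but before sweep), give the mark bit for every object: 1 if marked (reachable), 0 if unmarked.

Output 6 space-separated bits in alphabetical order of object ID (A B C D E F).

Roots: A
Mark A: refs=E D A, marked=A
Mark E: refs=A, marked=A E
Mark D: refs=D, marked=A D E
Unmarked (collected): B C F

Answer: 1 0 0 1 1 0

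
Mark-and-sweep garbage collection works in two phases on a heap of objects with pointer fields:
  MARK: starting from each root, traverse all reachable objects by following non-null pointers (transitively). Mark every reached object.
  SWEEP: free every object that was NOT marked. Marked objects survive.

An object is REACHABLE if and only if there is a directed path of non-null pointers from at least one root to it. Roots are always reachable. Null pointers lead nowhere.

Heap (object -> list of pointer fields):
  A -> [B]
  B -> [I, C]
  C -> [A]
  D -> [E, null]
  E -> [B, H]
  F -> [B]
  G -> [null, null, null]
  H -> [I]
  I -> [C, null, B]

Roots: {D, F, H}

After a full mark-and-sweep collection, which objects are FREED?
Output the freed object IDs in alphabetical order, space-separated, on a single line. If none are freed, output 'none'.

Answer: G

Derivation:
Roots: D F H
Mark D: refs=E null, marked=D
Mark F: refs=B, marked=D F
Mark H: refs=I, marked=D F H
Mark E: refs=B H, marked=D E F H
Mark B: refs=I C, marked=B D E F H
Mark I: refs=C null B, marked=B D E F H I
Mark C: refs=A, marked=B C D E F H I
Mark A: refs=B, marked=A B C D E F H I
Unmarked (collected): G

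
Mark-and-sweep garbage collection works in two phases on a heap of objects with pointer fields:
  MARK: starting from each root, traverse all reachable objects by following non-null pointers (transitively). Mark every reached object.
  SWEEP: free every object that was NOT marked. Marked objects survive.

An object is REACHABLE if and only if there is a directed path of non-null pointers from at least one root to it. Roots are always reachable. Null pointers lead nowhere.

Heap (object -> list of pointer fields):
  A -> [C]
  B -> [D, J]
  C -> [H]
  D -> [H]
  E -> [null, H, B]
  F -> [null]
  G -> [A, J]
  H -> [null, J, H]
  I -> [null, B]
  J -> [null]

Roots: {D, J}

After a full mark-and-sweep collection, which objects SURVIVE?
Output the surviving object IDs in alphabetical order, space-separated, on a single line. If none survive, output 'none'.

Roots: D J
Mark D: refs=H, marked=D
Mark J: refs=null, marked=D J
Mark H: refs=null J H, marked=D H J
Unmarked (collected): A B C E F G I

Answer: D H J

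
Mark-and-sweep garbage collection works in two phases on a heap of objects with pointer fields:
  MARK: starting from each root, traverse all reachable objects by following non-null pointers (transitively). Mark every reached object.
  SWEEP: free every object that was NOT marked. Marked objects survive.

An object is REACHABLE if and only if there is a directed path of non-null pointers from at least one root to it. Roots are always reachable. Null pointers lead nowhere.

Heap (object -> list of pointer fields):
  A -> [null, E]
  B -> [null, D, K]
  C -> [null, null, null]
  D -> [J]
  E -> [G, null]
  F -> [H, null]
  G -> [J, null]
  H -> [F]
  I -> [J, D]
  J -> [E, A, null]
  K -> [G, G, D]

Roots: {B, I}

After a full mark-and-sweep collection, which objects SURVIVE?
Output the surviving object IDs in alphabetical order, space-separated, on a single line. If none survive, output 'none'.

Answer: A B D E G I J K

Derivation:
Roots: B I
Mark B: refs=null D K, marked=B
Mark I: refs=J D, marked=B I
Mark D: refs=J, marked=B D I
Mark K: refs=G G D, marked=B D I K
Mark J: refs=E A null, marked=B D I J K
Mark G: refs=J null, marked=B D G I J K
Mark E: refs=G null, marked=B D E G I J K
Mark A: refs=null E, marked=A B D E G I J K
Unmarked (collected): C F H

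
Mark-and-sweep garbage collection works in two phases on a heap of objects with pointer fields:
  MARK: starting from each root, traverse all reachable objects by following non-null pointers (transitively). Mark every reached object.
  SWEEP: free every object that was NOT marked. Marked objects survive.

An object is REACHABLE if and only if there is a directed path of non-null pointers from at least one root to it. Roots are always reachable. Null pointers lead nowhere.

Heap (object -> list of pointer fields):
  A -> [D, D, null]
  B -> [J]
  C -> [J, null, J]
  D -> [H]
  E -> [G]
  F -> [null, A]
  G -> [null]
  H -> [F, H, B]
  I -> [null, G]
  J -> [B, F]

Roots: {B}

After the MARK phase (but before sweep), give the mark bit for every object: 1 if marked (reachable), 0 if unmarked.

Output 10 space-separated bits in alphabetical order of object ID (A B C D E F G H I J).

Roots: B
Mark B: refs=J, marked=B
Mark J: refs=B F, marked=B J
Mark F: refs=null A, marked=B F J
Mark A: refs=D D null, marked=A B F J
Mark D: refs=H, marked=A B D F J
Mark H: refs=F H B, marked=A B D F H J
Unmarked (collected): C E G I

Answer: 1 1 0 1 0 1 0 1 0 1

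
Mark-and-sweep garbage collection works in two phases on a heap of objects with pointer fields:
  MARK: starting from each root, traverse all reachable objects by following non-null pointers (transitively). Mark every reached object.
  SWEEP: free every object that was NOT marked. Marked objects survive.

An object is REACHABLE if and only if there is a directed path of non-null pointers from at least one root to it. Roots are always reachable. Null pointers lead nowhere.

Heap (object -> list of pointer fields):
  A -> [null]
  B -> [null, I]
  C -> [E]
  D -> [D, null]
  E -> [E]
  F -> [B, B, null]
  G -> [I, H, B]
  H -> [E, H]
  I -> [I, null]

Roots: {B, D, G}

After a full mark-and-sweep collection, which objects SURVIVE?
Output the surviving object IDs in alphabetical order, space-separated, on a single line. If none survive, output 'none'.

Roots: B D G
Mark B: refs=null I, marked=B
Mark D: refs=D null, marked=B D
Mark G: refs=I H B, marked=B D G
Mark I: refs=I null, marked=B D G I
Mark H: refs=E H, marked=B D G H I
Mark E: refs=E, marked=B D E G H I
Unmarked (collected): A C F

Answer: B D E G H I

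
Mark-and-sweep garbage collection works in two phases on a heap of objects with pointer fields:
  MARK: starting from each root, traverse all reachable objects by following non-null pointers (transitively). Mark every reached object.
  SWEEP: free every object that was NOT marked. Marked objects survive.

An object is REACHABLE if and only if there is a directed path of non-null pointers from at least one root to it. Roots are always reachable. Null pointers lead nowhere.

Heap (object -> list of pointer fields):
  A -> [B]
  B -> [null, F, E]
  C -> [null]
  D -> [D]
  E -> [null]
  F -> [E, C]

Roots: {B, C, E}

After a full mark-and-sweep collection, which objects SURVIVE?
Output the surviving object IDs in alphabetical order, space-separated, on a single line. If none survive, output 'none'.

Roots: B C E
Mark B: refs=null F E, marked=B
Mark C: refs=null, marked=B C
Mark E: refs=null, marked=B C E
Mark F: refs=E C, marked=B C E F
Unmarked (collected): A D

Answer: B C E F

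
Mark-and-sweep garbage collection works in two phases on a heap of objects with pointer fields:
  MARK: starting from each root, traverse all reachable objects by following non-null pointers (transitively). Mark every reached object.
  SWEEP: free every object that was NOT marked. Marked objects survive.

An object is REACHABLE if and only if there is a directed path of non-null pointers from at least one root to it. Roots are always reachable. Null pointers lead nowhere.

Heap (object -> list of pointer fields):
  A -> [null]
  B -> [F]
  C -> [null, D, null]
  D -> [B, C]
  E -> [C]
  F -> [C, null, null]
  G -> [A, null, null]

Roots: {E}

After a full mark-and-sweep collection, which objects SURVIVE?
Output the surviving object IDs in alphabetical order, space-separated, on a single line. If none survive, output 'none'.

Answer: B C D E F

Derivation:
Roots: E
Mark E: refs=C, marked=E
Mark C: refs=null D null, marked=C E
Mark D: refs=B C, marked=C D E
Mark B: refs=F, marked=B C D E
Mark F: refs=C null null, marked=B C D E F
Unmarked (collected): A G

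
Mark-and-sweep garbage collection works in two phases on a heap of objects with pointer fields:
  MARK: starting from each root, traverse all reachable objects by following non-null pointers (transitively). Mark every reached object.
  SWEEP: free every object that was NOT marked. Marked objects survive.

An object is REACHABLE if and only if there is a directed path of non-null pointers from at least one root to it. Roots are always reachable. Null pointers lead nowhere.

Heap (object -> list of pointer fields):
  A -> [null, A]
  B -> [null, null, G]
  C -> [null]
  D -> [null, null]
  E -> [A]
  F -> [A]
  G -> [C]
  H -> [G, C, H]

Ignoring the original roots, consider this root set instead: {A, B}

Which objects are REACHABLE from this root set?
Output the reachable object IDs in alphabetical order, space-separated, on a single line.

Roots: A B
Mark A: refs=null A, marked=A
Mark B: refs=null null G, marked=A B
Mark G: refs=C, marked=A B G
Mark C: refs=null, marked=A B C G
Unmarked (collected): D E F H

Answer: A B C G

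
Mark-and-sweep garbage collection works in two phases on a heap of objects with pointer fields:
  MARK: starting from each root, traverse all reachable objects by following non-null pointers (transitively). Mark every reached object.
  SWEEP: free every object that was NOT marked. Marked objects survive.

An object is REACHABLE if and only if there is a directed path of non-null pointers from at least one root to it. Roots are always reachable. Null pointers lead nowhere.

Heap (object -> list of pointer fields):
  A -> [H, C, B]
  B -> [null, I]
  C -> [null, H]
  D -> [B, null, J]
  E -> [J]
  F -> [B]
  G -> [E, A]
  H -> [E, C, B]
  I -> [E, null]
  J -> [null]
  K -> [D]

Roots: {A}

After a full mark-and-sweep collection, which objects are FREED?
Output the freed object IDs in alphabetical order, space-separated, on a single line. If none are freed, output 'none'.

Answer: D F G K

Derivation:
Roots: A
Mark A: refs=H C B, marked=A
Mark H: refs=E C B, marked=A H
Mark C: refs=null H, marked=A C H
Mark B: refs=null I, marked=A B C H
Mark E: refs=J, marked=A B C E H
Mark I: refs=E null, marked=A B C E H I
Mark J: refs=null, marked=A B C E H I J
Unmarked (collected): D F G K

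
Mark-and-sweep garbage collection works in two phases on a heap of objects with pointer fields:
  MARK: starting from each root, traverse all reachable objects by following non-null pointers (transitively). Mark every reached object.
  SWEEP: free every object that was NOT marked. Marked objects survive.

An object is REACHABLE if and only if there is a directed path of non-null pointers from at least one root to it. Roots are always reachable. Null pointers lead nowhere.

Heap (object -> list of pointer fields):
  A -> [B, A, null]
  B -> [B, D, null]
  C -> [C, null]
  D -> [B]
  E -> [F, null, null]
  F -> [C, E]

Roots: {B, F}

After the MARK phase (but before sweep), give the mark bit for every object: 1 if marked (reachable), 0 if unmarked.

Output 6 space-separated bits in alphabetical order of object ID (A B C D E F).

Roots: B F
Mark B: refs=B D null, marked=B
Mark F: refs=C E, marked=B F
Mark D: refs=B, marked=B D F
Mark C: refs=C null, marked=B C D F
Mark E: refs=F null null, marked=B C D E F
Unmarked (collected): A

Answer: 0 1 1 1 1 1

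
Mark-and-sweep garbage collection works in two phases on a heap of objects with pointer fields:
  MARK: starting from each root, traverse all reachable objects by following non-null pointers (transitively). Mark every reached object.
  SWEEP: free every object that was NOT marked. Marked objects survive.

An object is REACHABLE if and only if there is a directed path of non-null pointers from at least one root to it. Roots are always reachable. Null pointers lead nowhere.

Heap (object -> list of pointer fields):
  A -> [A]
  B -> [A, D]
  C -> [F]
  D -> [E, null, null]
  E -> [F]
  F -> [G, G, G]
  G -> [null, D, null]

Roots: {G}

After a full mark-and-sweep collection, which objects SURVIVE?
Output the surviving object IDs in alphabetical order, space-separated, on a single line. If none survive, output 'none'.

Roots: G
Mark G: refs=null D null, marked=G
Mark D: refs=E null null, marked=D G
Mark E: refs=F, marked=D E G
Mark F: refs=G G G, marked=D E F G
Unmarked (collected): A B C

Answer: D E F G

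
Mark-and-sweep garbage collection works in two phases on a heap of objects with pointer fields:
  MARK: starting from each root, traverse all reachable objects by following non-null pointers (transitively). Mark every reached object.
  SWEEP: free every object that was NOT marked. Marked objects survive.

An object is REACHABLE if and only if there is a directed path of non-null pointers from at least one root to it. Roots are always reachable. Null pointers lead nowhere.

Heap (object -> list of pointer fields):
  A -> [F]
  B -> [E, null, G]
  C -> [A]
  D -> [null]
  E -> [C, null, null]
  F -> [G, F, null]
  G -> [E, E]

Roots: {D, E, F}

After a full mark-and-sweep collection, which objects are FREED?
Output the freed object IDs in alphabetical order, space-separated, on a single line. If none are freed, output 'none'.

Answer: B

Derivation:
Roots: D E F
Mark D: refs=null, marked=D
Mark E: refs=C null null, marked=D E
Mark F: refs=G F null, marked=D E F
Mark C: refs=A, marked=C D E F
Mark G: refs=E E, marked=C D E F G
Mark A: refs=F, marked=A C D E F G
Unmarked (collected): B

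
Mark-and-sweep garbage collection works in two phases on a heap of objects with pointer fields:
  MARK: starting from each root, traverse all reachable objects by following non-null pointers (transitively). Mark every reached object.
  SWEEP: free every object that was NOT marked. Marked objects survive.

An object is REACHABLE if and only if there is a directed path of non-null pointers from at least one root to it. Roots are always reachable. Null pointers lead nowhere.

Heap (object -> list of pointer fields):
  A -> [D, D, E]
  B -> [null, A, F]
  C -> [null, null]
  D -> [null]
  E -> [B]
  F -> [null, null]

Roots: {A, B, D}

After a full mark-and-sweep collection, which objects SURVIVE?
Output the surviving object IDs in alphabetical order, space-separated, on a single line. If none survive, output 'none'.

Answer: A B D E F

Derivation:
Roots: A B D
Mark A: refs=D D E, marked=A
Mark B: refs=null A F, marked=A B
Mark D: refs=null, marked=A B D
Mark E: refs=B, marked=A B D E
Mark F: refs=null null, marked=A B D E F
Unmarked (collected): C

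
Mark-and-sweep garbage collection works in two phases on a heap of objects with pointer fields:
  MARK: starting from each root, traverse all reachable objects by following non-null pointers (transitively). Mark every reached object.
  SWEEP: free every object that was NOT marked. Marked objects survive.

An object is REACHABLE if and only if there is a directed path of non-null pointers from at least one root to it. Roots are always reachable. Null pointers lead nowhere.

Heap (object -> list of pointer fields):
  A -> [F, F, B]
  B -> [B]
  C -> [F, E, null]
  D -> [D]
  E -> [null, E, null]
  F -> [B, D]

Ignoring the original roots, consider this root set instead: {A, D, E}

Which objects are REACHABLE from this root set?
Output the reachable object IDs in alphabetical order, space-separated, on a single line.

Answer: A B D E F

Derivation:
Roots: A D E
Mark A: refs=F F B, marked=A
Mark D: refs=D, marked=A D
Mark E: refs=null E null, marked=A D E
Mark F: refs=B D, marked=A D E F
Mark B: refs=B, marked=A B D E F
Unmarked (collected): C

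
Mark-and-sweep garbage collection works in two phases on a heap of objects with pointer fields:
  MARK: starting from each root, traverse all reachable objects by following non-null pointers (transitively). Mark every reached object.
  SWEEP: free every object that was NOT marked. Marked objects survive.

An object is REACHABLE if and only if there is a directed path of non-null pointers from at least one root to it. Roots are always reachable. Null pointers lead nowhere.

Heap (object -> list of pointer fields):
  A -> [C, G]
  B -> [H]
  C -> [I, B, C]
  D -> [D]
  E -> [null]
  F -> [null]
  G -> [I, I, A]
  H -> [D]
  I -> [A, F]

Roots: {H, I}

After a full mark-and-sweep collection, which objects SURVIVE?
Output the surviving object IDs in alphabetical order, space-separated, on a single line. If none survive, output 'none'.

Answer: A B C D F G H I

Derivation:
Roots: H I
Mark H: refs=D, marked=H
Mark I: refs=A F, marked=H I
Mark D: refs=D, marked=D H I
Mark A: refs=C G, marked=A D H I
Mark F: refs=null, marked=A D F H I
Mark C: refs=I B C, marked=A C D F H I
Mark G: refs=I I A, marked=A C D F G H I
Mark B: refs=H, marked=A B C D F G H I
Unmarked (collected): E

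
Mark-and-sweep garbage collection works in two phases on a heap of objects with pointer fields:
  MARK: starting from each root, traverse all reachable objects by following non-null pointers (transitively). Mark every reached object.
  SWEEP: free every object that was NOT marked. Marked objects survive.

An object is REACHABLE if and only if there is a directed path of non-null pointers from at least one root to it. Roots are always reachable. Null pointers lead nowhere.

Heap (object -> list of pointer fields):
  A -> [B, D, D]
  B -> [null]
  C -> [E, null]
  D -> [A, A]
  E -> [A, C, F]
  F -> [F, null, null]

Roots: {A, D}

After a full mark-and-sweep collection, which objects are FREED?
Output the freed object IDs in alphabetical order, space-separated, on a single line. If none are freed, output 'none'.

Answer: C E F

Derivation:
Roots: A D
Mark A: refs=B D D, marked=A
Mark D: refs=A A, marked=A D
Mark B: refs=null, marked=A B D
Unmarked (collected): C E F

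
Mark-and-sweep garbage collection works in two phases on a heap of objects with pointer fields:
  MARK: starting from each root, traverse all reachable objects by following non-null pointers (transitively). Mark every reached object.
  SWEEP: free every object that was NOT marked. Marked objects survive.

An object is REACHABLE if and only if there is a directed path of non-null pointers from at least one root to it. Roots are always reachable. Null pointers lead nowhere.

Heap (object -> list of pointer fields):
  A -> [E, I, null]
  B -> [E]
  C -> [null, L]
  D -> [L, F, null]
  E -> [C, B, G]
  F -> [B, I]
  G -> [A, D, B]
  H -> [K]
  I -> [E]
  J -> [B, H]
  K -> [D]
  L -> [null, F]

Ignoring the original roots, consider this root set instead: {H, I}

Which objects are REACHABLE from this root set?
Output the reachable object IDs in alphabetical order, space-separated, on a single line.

Roots: H I
Mark H: refs=K, marked=H
Mark I: refs=E, marked=H I
Mark K: refs=D, marked=H I K
Mark E: refs=C B G, marked=E H I K
Mark D: refs=L F null, marked=D E H I K
Mark C: refs=null L, marked=C D E H I K
Mark B: refs=E, marked=B C D E H I K
Mark G: refs=A D B, marked=B C D E G H I K
Mark L: refs=null F, marked=B C D E G H I K L
Mark F: refs=B I, marked=B C D E F G H I K L
Mark A: refs=E I null, marked=A B C D E F G H I K L
Unmarked (collected): J

Answer: A B C D E F G H I K L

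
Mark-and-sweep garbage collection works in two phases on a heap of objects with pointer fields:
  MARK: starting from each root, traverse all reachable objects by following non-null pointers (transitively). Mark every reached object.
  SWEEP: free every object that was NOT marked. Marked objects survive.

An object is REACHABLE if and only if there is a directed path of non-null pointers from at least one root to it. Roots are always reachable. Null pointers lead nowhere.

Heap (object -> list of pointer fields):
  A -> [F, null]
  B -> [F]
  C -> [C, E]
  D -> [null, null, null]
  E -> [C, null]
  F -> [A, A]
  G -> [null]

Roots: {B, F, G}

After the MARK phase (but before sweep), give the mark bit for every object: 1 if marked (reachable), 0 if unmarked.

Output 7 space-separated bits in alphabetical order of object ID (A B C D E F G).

Roots: B F G
Mark B: refs=F, marked=B
Mark F: refs=A A, marked=B F
Mark G: refs=null, marked=B F G
Mark A: refs=F null, marked=A B F G
Unmarked (collected): C D E

Answer: 1 1 0 0 0 1 1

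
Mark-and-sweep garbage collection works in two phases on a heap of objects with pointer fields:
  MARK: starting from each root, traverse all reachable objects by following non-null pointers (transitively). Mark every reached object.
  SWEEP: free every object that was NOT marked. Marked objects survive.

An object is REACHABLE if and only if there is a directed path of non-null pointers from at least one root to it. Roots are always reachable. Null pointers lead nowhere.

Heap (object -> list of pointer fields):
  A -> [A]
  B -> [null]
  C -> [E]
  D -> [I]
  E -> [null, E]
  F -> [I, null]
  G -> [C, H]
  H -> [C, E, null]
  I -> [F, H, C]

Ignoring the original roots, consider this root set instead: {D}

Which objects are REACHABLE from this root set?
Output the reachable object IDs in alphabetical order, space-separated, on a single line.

Answer: C D E F H I

Derivation:
Roots: D
Mark D: refs=I, marked=D
Mark I: refs=F H C, marked=D I
Mark F: refs=I null, marked=D F I
Mark H: refs=C E null, marked=D F H I
Mark C: refs=E, marked=C D F H I
Mark E: refs=null E, marked=C D E F H I
Unmarked (collected): A B G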